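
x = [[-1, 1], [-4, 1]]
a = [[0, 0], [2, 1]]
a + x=[[-1, 1], [-2, 2]]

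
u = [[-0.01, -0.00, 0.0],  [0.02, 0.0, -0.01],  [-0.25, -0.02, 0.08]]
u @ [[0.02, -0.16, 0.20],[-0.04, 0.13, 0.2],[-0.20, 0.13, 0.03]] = [[-0.00, 0.00, -0.0],  [0.0, -0.0, 0.00],  [-0.02, 0.05, -0.05]]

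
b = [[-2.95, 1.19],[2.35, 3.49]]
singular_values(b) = [4.31, 3.03]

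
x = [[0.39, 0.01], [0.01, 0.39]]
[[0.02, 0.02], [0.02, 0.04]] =x@[[0.04,  0.06],  [0.06,  0.09]]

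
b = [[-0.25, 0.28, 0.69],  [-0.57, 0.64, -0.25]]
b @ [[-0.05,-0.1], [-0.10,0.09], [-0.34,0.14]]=[[-0.25, 0.15], [0.05, 0.08]]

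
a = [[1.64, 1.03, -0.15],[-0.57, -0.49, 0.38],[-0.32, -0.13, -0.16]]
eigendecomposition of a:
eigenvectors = [[-0.93,-0.48,0.47], [0.33,0.82,-0.84], [0.17,0.31,0.28]]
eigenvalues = [1.3, -0.01, -0.3]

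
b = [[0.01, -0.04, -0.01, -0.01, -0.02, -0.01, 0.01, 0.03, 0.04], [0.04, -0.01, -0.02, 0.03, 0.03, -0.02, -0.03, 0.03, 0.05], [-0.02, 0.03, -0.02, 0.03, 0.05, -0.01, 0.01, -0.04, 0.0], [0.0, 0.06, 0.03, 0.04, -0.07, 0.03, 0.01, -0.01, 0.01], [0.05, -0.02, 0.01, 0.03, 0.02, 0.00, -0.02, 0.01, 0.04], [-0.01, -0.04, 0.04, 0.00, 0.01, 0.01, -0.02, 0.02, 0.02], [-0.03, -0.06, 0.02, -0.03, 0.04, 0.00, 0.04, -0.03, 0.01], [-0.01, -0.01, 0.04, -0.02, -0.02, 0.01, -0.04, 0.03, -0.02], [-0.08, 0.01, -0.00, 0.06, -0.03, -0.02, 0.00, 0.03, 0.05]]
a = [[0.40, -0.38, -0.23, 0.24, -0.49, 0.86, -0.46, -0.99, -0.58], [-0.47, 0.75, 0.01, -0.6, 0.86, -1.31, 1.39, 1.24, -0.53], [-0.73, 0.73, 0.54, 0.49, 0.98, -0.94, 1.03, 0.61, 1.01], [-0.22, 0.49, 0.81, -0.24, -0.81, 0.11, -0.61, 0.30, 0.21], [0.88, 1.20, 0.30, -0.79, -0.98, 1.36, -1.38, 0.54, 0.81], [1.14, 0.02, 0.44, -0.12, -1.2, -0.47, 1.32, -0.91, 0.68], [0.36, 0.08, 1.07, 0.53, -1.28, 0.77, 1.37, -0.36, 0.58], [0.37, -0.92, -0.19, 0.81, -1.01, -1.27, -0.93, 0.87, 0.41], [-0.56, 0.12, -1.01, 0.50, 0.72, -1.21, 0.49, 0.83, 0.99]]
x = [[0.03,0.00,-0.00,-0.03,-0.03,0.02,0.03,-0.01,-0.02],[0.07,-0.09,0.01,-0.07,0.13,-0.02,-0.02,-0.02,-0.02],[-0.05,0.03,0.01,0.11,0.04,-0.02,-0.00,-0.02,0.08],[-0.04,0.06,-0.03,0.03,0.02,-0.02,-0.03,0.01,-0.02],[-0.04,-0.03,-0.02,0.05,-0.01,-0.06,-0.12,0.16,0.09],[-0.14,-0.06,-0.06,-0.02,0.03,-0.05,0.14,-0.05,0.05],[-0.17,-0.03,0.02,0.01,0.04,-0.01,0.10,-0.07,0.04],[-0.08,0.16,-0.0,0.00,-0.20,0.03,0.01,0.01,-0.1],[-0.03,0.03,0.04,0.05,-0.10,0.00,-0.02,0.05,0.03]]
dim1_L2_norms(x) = [0.07, 0.19, 0.16, 0.1, 0.24, 0.23, 0.22, 0.29, 0.14]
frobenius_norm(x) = 0.58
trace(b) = 0.17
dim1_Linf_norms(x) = [0.03, 0.13, 0.11, 0.06, 0.16, 0.14, 0.17, 0.2, 0.1]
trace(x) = 0.06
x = a @ b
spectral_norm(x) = 0.35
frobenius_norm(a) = 7.13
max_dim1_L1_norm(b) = 0.28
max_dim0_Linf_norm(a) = 1.39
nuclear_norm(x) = 1.30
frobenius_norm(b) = 0.27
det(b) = 0.00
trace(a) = 3.23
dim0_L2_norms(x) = [0.26, 0.21, 0.08, 0.16, 0.27, 0.09, 0.22, 0.19, 0.18]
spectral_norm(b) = 0.15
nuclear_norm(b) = 0.66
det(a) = 31.04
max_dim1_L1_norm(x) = 0.6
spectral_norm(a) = 4.47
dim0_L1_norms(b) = [0.25, 0.28, 0.19, 0.25, 0.29, 0.11, 0.18, 0.23, 0.24]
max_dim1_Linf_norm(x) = 0.2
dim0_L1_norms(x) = [0.65, 0.49, 0.19, 0.37, 0.6, 0.23, 0.47, 0.4, 0.45]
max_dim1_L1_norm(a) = 8.24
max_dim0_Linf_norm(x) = 0.2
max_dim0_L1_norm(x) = 0.65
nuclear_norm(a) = 17.81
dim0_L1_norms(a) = [5.13, 4.69, 4.6, 4.32, 8.33, 8.3, 8.98, 6.65, 5.8]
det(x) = 0.00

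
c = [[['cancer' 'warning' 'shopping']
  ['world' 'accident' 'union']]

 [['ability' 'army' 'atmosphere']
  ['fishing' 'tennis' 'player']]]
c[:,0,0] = ['cancer', 'ability']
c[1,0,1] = 'army'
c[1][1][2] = 'player'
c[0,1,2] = 'union'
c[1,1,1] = 'tennis'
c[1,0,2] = 'atmosphere'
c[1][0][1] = 'army'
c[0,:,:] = [['cancer', 'warning', 'shopping'], ['world', 'accident', 'union']]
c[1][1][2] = 'player'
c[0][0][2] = 'shopping'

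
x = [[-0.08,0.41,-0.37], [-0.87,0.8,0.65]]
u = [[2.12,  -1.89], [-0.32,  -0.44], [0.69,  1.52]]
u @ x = [[1.47,  -0.64,  -2.01],  [0.41,  -0.48,  -0.17],  [-1.38,  1.5,  0.73]]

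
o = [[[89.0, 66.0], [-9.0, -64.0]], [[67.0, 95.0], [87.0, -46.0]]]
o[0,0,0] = 89.0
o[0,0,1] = 66.0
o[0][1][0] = -9.0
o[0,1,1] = -64.0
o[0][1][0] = -9.0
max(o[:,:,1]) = 95.0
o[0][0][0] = 89.0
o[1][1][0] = 87.0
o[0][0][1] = 66.0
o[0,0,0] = 89.0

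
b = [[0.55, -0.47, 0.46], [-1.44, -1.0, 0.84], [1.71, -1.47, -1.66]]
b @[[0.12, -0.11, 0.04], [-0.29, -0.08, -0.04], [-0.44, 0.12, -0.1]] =[[-0.0, 0.03, -0.01],[-0.25, 0.34, -0.1],[1.36, -0.27, 0.29]]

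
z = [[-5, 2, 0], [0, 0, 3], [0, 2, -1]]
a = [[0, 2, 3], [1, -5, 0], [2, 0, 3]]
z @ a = [[2, -20, -15], [6, 0, 9], [0, -10, -3]]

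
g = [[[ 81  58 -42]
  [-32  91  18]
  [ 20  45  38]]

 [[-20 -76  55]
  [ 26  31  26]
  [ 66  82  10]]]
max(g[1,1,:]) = 31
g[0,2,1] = 45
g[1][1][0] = 26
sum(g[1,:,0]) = 72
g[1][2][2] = 10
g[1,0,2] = 55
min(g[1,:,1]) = -76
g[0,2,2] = 38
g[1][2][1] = 82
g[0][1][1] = 91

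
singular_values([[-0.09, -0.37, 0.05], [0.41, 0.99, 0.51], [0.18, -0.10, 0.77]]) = [1.28, 0.75, 0.0]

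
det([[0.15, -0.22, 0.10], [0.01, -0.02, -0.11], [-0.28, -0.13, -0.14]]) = -0.009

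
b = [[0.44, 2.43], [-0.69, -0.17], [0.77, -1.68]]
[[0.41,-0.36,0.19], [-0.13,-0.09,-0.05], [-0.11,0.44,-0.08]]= b @ [[0.16, 0.18, 0.05],[0.14, -0.18, 0.07]]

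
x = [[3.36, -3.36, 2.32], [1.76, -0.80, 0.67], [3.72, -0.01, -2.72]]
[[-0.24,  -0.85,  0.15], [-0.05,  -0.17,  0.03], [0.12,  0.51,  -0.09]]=x@ [[0.01, 0.05, -0.01], [0.06, 0.22, -0.04], [-0.03, -0.12, 0.02]]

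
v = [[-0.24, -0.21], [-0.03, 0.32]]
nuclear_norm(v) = 0.61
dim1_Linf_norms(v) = [0.24, 0.32]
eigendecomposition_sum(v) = [[-0.25, -0.09], [-0.01, -0.00]] + [[0.01, -0.12],[-0.02, 0.32]]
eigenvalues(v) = [-0.25, 0.33]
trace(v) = 0.08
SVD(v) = [[-0.70, 0.71],  [0.71, 0.70]] @ diag([0.40311950225251736, 0.20614234621659527]) @ [[0.37, 0.93],[-0.93, 0.37]]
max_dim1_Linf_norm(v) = 0.32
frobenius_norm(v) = 0.45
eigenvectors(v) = [[-1.00, 0.35], [-0.05, -0.94]]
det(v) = -0.08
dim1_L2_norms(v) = [0.32, 0.32]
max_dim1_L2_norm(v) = 0.32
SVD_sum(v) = [[-0.1,  -0.26], [0.10,  0.27]] + [[-0.14, 0.05], [-0.13, 0.05]]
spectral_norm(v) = 0.40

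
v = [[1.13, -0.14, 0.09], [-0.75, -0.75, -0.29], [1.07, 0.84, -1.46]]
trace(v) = -1.08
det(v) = 1.72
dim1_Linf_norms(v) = [1.13, 0.75, 1.46]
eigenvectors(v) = [[0.89+0.00j, (0.02-0.02j), (0.02+0.02j)],[(-0.38+0j), -0.35-0.32j, (-0.35+0.32j)],[0.24+0.00j, -0.88+0.00j, -0.88-0.00j]]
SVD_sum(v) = [[0.51, 0.31, -0.38], [-0.51, -0.31, 0.38], [1.39, 0.84, -1.04]] + [[0.48, -0.03, 0.61], [-0.41, 0.03, -0.52], [-0.32, 0.02, -0.41]] + [[0.15, -0.41, -0.14], [0.17, -0.47, -0.16], [0.01, -0.02, -0.01]]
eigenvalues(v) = [(1.21+0j), (-1.15+0.33j), (-1.15-0.33j)]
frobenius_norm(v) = 2.55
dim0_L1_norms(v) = [2.95, 1.73, 1.84]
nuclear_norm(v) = 4.01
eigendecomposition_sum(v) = [[(1.17+0j), (-0.06+0j), (0.05-0j)],[-0.49+0.00j, 0.03-0.00j, (-0.02+0j)],[0.31+0.00j, -0.02+0.00j, (0.01-0j)]] + [[(-0.02-0.01j), -0.04-0.02j, 0.02-0.01j],[-0.13+0.44j, -0.39+0.76j, (-0.14-0.44j)],[(0.38+0.76j), 0.43+1.53j, -0.74-0.43j]] + [[(-0.02+0.01j), (-0.04+0.02j), (0.02+0.01j)],[(-0.13-0.44j), -0.39-0.76j, (-0.14+0.44j)],[(0.38-0.76j), 0.43-1.53j, -0.74+0.43j]]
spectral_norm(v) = 2.17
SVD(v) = [[-0.32, -0.68, 0.66],[0.33, 0.58, 0.75],[-0.89, 0.46, 0.03]] @ diag([2.1692291597522546, 1.1428801179846282, 0.6957513121769657]) @ [[-0.72, -0.44, 0.54], [-0.62, 0.04, -0.79], [0.32, -0.9, -0.30]]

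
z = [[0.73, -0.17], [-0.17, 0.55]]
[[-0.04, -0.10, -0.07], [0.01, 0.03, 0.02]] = z @ [[-0.05, -0.13, -0.09], [0.00, 0.01, 0.00]]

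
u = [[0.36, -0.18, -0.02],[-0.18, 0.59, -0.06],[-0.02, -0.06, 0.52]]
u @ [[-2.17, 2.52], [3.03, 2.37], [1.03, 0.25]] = [[-1.35, 0.48],[2.12, 0.93],[0.4, -0.06]]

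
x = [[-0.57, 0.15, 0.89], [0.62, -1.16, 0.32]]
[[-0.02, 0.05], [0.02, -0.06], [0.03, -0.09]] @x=[[0.04, -0.06, -0.0],  [-0.05, 0.07, -0.0],  [-0.07, 0.11, -0.0]]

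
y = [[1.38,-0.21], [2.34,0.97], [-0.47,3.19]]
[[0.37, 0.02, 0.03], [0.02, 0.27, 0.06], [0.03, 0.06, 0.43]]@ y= [[0.54, 0.04], [0.63, 0.45], [-0.02, 1.42]]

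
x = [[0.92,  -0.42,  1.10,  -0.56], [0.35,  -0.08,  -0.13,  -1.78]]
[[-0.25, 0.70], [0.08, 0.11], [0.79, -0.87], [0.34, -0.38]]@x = [[0.01, 0.05, -0.37, -1.11], [0.11, -0.04, 0.07, -0.24], [0.42, -0.26, 0.98, 1.11], [0.18, -0.11, 0.42, 0.49]]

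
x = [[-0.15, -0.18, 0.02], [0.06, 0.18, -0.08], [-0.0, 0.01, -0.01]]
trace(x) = 0.02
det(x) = 0.00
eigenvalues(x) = [0.14, -0.11, -0.0]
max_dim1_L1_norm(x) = 0.35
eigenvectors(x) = [[0.53, 0.98, -0.49], [-0.85, -0.2, 0.48], [-0.06, 0.02, 0.73]]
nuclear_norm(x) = 0.38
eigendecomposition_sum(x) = [[-0.02, -0.10, 0.05], [0.03, 0.16, -0.08], [0.00, 0.01, -0.01]] + [[-0.13, -0.08, -0.04], [0.03, 0.02, 0.01], [-0.00, -0.00, -0.0]] + [[-0.0, -0.0, 0.00], [0.00, 0.00, -0.0], [0.00, 0.00, -0.00]]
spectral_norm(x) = 0.30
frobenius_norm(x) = 0.31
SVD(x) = [[-0.76, -0.65, -0.05], [0.65, -0.75, -0.12], [0.03, -0.12, 0.99]] @ diag([0.3040442722159161, 0.0738328792296724, 0.0024055097901330767]) @ [[0.50,0.84,-0.22], [0.71,-0.26,0.65], [0.49,-0.49,-0.72]]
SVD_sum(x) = [[-0.12, -0.19, 0.05], [0.10, 0.17, -0.04], [0.01, 0.01, -0.0]] + [[-0.03, 0.01, -0.03], [-0.04, 0.01, -0.04], [-0.01, 0.00, -0.01]] + [[-0.00,  0.0,  0.00], [-0.0,  0.0,  0.00], [0.00,  -0.00,  -0.00]]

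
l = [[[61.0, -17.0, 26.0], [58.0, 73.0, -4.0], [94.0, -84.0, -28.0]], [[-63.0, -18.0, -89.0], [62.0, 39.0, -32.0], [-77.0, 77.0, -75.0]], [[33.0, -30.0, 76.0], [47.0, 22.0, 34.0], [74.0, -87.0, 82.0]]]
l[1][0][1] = -18.0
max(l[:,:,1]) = 77.0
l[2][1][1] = 22.0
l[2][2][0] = 74.0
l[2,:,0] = [33.0, 47.0, 74.0]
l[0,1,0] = 58.0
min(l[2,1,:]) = 22.0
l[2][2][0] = 74.0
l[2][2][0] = 74.0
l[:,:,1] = [[-17.0, 73.0, -84.0], [-18.0, 39.0, 77.0], [-30.0, 22.0, -87.0]]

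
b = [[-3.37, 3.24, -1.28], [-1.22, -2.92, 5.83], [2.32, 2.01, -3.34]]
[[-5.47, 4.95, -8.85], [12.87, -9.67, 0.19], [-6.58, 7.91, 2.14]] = b@[[0.54,0.96,1.62], [-0.26,2.43,-1.12], [2.19,-0.24,-0.19]]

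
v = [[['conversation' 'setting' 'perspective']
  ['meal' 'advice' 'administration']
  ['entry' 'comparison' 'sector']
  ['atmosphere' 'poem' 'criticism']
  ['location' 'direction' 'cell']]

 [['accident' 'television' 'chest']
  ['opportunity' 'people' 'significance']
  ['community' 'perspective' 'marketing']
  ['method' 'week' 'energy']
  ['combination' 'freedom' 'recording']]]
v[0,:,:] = [['conversation', 'setting', 'perspective'], ['meal', 'advice', 'administration'], ['entry', 'comparison', 'sector'], ['atmosphere', 'poem', 'criticism'], ['location', 'direction', 'cell']]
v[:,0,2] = ['perspective', 'chest']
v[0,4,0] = 'location'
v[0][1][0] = 'meal'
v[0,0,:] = ['conversation', 'setting', 'perspective']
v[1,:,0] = ['accident', 'opportunity', 'community', 'method', 'combination']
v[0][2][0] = 'entry'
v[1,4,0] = 'combination'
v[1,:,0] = ['accident', 'opportunity', 'community', 'method', 'combination']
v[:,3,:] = [['atmosphere', 'poem', 'criticism'], ['method', 'week', 'energy']]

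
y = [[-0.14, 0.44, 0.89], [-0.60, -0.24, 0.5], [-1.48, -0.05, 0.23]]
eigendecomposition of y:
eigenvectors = [[(-0.05+0.6j), -0.05-0.60j, 0.19+0.00j], [-0.33+0.17j, (-0.33-0.17j), -0.90+0.00j], [(-0.71+0j), (-0.71-0j), 0.40+0.00j]]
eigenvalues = [(0.1+1.27j), (0.1-1.27j), (-0.34+0j)]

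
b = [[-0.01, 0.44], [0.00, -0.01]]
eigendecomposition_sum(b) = [[-0.01, -1981583836043018.2], [-0.0, -0.0]] + [[-0.00,1981583836043018.2], [-0.00,-0.01]]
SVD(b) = [[1.0, 0.02], [-0.02, 1.00]] @ diag([0.4402271554554524, 0.00022715545545240503]) @ [[-0.02, 1.00], [-1.0, -0.02]]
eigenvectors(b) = [[1.0, -1.0],[0.00, 0.0]]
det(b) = 0.00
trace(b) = -0.02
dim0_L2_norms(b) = [0.01, 0.44]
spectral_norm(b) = 0.44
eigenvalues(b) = [-0.01, -0.01]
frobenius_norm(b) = 0.44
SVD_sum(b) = [[-0.01, 0.44], [0.0, -0.01]] + [[-0.0,-0.0], [-0.00,-0.00]]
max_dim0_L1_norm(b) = 0.45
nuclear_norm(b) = 0.44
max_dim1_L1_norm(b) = 0.45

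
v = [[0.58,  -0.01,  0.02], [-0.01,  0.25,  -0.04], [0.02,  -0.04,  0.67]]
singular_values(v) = [0.68, 0.58, 0.25]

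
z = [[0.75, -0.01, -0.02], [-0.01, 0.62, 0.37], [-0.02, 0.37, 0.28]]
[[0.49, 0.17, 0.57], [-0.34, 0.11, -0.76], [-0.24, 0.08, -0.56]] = z@[[0.63, 0.23, 0.71], [-0.18, -0.02, -0.28], [-0.59, 0.34, -1.57]]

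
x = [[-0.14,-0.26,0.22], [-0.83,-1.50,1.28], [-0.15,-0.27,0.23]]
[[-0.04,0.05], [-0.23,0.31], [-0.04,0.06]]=x@[[0.21, 0.21], [-0.2, -0.27], [-0.28, 0.06]]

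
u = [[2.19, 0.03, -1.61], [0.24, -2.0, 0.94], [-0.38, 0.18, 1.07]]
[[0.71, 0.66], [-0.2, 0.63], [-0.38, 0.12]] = u @ [[0.09, 0.54],[-0.04, -0.1],[-0.32, 0.32]]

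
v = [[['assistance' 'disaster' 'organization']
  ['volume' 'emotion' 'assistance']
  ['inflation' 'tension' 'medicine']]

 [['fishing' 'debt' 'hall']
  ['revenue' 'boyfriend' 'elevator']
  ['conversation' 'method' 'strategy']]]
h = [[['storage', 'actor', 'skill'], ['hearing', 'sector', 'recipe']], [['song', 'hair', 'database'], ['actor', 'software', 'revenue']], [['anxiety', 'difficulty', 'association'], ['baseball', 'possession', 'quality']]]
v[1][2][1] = 'method'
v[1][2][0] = 'conversation'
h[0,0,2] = 'skill'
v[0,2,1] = 'tension'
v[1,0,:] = ['fishing', 'debt', 'hall']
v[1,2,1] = 'method'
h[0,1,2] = 'recipe'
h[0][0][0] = 'storage'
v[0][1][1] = 'emotion'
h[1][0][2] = 'database'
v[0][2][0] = 'inflation'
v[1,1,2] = 'elevator'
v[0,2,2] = 'medicine'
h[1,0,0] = 'song'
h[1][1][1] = 'software'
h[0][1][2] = 'recipe'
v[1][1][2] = 'elevator'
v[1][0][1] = 'debt'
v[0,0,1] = 'disaster'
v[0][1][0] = 'volume'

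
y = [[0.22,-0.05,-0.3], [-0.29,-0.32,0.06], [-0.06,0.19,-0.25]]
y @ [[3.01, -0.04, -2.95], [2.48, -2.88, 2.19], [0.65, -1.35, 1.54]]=[[0.34,  0.54,  -1.22], [-1.63,  0.85,  0.25], [0.13,  -0.21,  0.21]]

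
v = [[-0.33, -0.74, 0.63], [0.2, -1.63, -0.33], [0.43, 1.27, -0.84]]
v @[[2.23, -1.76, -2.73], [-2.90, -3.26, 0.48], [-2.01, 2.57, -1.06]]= [[0.14,4.61,-0.12], [5.84,4.11,-0.98], [-1.04,-7.06,0.33]]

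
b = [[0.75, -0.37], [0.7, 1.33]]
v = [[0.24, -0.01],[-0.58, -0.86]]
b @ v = [[0.39, 0.31],[-0.60, -1.15]]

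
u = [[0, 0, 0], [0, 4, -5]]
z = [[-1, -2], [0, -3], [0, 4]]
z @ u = [[0, -8, 10], [0, -12, 15], [0, 16, -20]]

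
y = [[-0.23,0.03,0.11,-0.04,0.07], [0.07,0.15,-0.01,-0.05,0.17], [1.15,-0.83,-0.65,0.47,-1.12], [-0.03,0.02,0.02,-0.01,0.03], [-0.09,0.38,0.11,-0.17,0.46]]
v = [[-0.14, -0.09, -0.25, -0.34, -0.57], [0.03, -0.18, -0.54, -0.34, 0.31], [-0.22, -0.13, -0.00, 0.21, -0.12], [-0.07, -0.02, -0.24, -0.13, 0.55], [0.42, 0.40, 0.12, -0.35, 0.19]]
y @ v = [[0.04, 0.03, 0.06, 0.07, 0.12], [0.07, 0.04, -0.07, -0.13, 0.01], [-0.55, -0.33, -0.09, 0.09, -0.79], [0.01, 0.01, 0.00, -0.0, 0.02], [0.2, 0.11, -0.09, -0.21, 0.15]]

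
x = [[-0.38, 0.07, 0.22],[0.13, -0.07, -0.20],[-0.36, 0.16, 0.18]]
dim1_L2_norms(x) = [0.44, 0.25, 0.43]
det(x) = -0.00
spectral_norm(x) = 0.66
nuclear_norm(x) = 0.83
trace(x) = -0.27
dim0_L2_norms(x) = [0.54, 0.19, 0.35]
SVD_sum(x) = [[-0.36, 0.12, 0.23], [0.19, -0.06, -0.12], [-0.35, 0.12, 0.22]] + [[-0.01,0.00,-0.01], [-0.05,0.00,-0.09], [-0.02,0.0,-0.03]] + [[-0.01, -0.05, 0.01], [-0.0, -0.01, 0.00], [0.01, 0.04, -0.01]]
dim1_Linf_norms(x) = [0.38, 0.2, 0.36]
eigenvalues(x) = [(-0.16+0j), (-0.05+0.17j), (-0.05-0.17j)]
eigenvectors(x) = [[-0.72+0.00j, 0.41-0.09j, 0.41+0.09j], [-0.31+0.00j, -0.13+0.54j, -0.13-0.54j], [-0.62+0.00j, (0.72+0j), (0.72-0j)]]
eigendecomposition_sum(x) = [[(-0.26+0j),(-0.05+0j),(0.14-0j)], [(-0.11+0j),-0.02+0.00j,0.06-0.00j], [-0.22+0.00j,-0.04+0.00j,(0.12-0j)]] + [[(-0.06-0.08j), (0.06-0.01j), (0.04+0.09j)], [(0.12-0.02j), -0.03+0.07j, (-0.13-0.01j)], [(-0.07-0.15j), (0.1+0.01j), 0.03+0.17j]] + [[(-0.06+0.08j), 0.06+0.01j, (0.04-0.09j)], [(0.12+0.02j), (-0.03-0.07j), -0.13+0.01j], [(-0.07+0.15j), 0.10-0.01j, 0.03-0.17j]]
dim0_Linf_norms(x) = [0.38, 0.16, 0.22]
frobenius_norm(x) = 0.67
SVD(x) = [[-0.67, -0.13, -0.73], [0.35, -0.93, -0.15], [-0.65, -0.36, 0.67]] @ diag([0.6561167619092158, 0.10871001967798061, 0.06923096390617842]) @ [[0.82, -0.27, -0.51], [0.53, -0.01, 0.85], [0.23, 0.96, -0.13]]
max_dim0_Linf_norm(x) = 0.38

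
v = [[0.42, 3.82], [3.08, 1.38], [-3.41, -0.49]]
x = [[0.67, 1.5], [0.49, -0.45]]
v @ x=[[2.15,-1.09],[2.74,4.00],[-2.52,-4.89]]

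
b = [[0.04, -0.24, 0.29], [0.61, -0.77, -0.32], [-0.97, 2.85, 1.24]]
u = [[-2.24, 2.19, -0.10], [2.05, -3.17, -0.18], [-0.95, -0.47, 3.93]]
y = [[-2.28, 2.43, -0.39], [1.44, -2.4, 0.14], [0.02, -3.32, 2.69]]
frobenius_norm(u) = 6.38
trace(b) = 0.51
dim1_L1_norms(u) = [4.53, 5.4, 5.35]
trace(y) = -1.99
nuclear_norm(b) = 4.08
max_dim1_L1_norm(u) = 5.4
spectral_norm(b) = 3.40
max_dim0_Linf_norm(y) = 3.32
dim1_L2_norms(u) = [3.13, 3.78, 4.07]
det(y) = 6.10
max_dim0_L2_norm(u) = 3.94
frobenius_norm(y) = 6.11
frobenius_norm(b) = 3.44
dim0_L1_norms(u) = [5.24, 5.83, 4.21]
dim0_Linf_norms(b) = [0.97, 2.85, 1.24]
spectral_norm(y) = 5.57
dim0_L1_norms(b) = [1.62, 3.86, 1.85]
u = b + y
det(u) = 11.22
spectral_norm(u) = 4.90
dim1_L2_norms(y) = [3.35, 2.8, 4.27]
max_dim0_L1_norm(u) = 5.83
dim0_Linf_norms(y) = [2.28, 3.32, 2.69]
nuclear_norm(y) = 8.50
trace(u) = -1.48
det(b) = 0.39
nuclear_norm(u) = 9.51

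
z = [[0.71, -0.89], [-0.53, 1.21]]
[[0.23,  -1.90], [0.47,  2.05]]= z@[[1.8, -1.22], [1.18, 1.16]]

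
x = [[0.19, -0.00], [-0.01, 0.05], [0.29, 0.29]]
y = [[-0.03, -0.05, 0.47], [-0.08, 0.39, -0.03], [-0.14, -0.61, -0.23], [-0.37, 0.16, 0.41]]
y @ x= [[0.13,0.13],[-0.03,0.01],[-0.09,-0.10],[0.05,0.13]]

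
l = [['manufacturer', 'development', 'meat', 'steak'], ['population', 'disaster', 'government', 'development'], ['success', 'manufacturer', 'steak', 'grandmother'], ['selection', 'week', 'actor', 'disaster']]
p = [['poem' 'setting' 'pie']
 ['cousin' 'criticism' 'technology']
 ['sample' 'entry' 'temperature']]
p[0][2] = 'pie'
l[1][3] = 'development'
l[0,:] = ['manufacturer', 'development', 'meat', 'steak']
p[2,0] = 'sample'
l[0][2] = 'meat'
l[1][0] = 'population'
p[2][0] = 'sample'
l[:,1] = ['development', 'disaster', 'manufacturer', 'week']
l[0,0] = 'manufacturer'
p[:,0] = ['poem', 'cousin', 'sample']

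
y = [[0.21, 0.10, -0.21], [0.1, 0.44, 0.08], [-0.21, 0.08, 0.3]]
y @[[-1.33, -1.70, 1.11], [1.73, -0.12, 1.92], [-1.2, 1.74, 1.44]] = [[0.15, -0.73, 0.12], [0.53, -0.08, 1.07], [0.06, 0.87, 0.35]]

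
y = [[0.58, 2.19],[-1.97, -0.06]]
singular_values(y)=[2.43, 1.76]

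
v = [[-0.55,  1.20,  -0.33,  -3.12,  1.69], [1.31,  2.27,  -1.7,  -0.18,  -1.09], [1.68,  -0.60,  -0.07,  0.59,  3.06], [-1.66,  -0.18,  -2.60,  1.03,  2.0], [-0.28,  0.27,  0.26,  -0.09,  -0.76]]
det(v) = 28.405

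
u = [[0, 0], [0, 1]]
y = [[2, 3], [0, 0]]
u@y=[[0, 0], [0, 0]]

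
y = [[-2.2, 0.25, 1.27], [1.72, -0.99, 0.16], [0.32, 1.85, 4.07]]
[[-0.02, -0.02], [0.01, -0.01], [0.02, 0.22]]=y @ [[0.01, 0.03], [0.01, 0.07], [0.00, 0.02]]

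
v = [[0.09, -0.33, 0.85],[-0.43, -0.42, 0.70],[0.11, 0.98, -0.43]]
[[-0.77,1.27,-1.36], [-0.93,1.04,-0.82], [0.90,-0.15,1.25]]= v @[[0.44,-0.17,-0.84],[0.54,0.64,0.85],[-0.74,1.76,-1.18]]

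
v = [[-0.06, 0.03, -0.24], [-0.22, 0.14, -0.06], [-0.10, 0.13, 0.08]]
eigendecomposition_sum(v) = [[(0.07-0j),(-0.07-0j),(-0.07+0j)], [-0.08+0.00j,(0.08+0j),(0.09-0j)], [-0.10+0.00j,(0.1+0j),0.11-0.00j]] + [[(-0.06+0.01j), 0.05+0.04j, -0.08-0.02j], [(-0.07-0.01j), (0.03+0.06j), (-0.07-0.05j)], [0.02j, 0.02-0.01j, (-0.01+0.03j)]] + [[(-0.06-0.01j), (0.05-0.04j), -0.08+0.02j], [-0.07+0.01j, (0.03-0.06j), (-0.07+0.05j)], [-0.02j, (0.02+0.01j), -0.01-0.03j]]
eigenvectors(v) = [[-0.47+0.00j, (-0.61+0.25j), (-0.61-0.25j)], [(0.55+0j), (-0.71+0j), -0.71-0.00j], [(0.69+0j), (0.05+0.24j), (0.05-0.24j)]]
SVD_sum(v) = [[-0.12, 0.09, -0.07], [-0.19, 0.13, -0.11], [-0.08, 0.05, -0.05]] + [[0.05, -0.07, -0.16],[-0.02, 0.02, 0.05],[-0.04, 0.05, 0.13]] + [[0.01, 0.01, -0.00],[-0.01, -0.02, 0.00],[0.02, 0.02, -0.00]]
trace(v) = 0.16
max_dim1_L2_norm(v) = 0.27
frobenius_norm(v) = 0.41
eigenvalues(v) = [(0.25+0j), (-0.05+0.1j), (-0.05-0.1j)]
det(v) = 0.00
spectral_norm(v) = 0.33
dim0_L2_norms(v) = [0.25, 0.19, 0.26]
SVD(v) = [[-0.51, 0.76, 0.4], [-0.8, -0.24, -0.55], [-0.32, -0.6, 0.73]] @ diag([0.3258217133346064, 0.24360251829460997, 0.0387043175915269]) @ [[0.73, -0.52, 0.44], [0.28, -0.37, -0.89], [0.62, 0.77, -0.12]]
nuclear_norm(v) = 0.61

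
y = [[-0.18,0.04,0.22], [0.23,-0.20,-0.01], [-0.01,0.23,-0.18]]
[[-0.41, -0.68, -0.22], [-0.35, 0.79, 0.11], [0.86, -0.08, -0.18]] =y @ [[0.29,  2.65,  -1.64], [2.19,  -0.85,  -2.33], [-2.02,  -0.78,  -1.9]]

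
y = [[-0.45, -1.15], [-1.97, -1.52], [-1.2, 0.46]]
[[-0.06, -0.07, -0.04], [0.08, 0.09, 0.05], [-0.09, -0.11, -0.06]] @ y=[[0.21, 0.16],[-0.27, -0.21],[0.33, 0.24]]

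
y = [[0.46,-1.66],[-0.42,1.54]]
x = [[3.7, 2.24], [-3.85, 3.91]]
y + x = [[4.16, 0.58], [-4.27, 5.45]]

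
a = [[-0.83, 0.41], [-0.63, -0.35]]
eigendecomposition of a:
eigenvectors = [[-0.30+0.55j,(-0.3-0.55j)], [-0.78+0.00j,-0.78-0.00j]]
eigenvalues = [(-0.59+0.45j), (-0.59-0.45j)]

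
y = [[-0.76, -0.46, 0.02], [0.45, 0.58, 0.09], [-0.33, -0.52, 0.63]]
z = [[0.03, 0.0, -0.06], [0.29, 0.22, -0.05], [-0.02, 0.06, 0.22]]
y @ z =[[-0.16, -0.1, 0.07], [0.18, 0.13, -0.04], [-0.17, -0.08, 0.18]]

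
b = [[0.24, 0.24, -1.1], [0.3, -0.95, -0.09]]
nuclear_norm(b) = 2.15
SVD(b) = [[-0.99, 0.17], [0.17, 0.99]] @ diag([1.1553866382782492, 0.9954304175019396]) @ [[-0.16, -0.34, 0.93],[0.34, -0.9, -0.27]]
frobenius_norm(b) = 1.53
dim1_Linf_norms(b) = [1.1, 0.95]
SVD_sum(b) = [[0.18, 0.39, -1.05], [-0.03, -0.07, 0.18]] + [[0.06,-0.15,-0.05], [0.33,-0.88,-0.27]]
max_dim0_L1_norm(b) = 1.19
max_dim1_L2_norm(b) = 1.15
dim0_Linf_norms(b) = [0.3, 0.95, 1.1]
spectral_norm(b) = 1.16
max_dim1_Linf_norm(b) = 1.1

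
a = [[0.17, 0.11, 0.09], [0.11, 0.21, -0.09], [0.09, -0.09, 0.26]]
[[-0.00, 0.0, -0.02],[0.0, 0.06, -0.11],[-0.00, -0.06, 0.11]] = a @ [[-0.01, -0.34, -0.26],[0.01, 0.48, -0.18],[0.00, 0.07, 0.45]]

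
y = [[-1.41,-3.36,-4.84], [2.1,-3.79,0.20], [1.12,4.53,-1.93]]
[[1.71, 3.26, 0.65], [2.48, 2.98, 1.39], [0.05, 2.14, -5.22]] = y @ [[0.67, 1.16, -0.71], [-0.3, -0.19, -0.73], [-0.34, -0.88, 0.58]]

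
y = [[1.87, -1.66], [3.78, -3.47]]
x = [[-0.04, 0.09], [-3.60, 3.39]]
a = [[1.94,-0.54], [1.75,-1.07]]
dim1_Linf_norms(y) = [1.87, 3.78]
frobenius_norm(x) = 4.95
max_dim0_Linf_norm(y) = 3.78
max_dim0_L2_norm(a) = 2.61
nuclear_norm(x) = 4.98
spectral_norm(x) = 4.95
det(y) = -0.21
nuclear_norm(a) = 3.24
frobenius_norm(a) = 2.87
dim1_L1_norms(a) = [2.48, 2.82]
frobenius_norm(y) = 5.71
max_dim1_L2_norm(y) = 5.13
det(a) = -1.13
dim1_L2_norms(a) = [2.01, 2.05]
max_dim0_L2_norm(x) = 3.6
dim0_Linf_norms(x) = [3.6, 3.39]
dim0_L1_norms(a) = [3.69, 1.61]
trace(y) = -1.60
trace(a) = 0.87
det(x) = 0.19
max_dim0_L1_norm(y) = 5.65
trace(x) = 3.35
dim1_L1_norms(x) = [0.13, 6.99]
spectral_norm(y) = 5.71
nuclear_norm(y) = 5.75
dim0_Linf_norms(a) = [1.94, 1.07]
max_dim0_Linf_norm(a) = 1.94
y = a @ x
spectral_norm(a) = 2.85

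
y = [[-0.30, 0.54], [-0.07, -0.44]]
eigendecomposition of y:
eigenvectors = [[0.94+0.00j, 0.94-0.00j], [-0.12+0.32j, (-0.12-0.32j)]]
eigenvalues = [(-0.37+0.18j), (-0.37-0.18j)]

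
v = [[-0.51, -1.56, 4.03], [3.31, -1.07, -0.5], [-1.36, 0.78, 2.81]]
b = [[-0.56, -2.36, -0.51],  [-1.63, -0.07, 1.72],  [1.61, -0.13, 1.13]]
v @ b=[[9.32, 0.79, 2.13], [-0.91, -7.67, -4.09], [4.01, 2.79, 5.21]]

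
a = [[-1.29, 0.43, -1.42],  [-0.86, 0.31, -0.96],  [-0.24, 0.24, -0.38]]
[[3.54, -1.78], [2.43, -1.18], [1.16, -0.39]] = a @ [[-0.66, -1.42], [2.23, 1.88], [-1.22, 3.11]]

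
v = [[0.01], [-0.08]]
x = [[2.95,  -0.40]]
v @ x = [[0.03, -0.00], [-0.24, 0.03]]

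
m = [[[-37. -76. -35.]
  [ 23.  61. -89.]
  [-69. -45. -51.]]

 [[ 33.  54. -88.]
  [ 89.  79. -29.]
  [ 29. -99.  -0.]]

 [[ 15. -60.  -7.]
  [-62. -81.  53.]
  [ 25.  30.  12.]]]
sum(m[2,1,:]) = -90.0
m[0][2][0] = -69.0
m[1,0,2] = -88.0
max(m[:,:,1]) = 79.0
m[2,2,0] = 25.0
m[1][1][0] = 89.0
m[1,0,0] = 33.0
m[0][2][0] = -69.0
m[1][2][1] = -99.0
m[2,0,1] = -60.0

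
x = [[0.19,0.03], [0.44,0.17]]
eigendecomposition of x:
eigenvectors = [[0.27, -0.23], [0.96, 0.97]]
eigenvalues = [0.3, 0.06]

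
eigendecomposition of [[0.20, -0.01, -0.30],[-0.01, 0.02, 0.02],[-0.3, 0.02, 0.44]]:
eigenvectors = [[0.56, -0.82, -0.13], [-0.04, 0.13, -0.99], [-0.83, -0.56, -0.04]]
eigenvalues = [0.64, -0.0, 0.02]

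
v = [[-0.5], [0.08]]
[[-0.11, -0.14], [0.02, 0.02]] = v@ [[0.22,0.29]]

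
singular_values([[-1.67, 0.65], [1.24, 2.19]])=[2.54, 1.76]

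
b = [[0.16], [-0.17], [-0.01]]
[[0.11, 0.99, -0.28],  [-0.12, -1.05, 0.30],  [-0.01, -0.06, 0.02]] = b @ [[0.70, 6.17, -1.74]]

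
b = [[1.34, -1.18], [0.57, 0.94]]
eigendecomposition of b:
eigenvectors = [[0.82+0.00j,  0.82-0.00j],[(0.14-0.55j),  0.14+0.55j]]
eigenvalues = [(1.14+0.8j), (1.14-0.8j)]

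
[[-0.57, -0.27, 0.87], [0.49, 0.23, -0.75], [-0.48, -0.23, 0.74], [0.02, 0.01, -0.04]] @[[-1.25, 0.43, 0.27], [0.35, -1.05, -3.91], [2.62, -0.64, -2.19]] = [[2.9, -0.52, -1.0],[-2.5, 0.45, 0.88],[2.46, -0.44, -0.85],[-0.13, 0.02, 0.05]]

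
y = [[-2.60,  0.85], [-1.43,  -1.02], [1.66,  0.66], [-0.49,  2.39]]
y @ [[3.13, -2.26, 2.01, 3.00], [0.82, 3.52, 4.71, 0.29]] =[[-7.44, 8.87, -1.22, -7.55], [-5.31, -0.36, -7.68, -4.59], [5.74, -1.43, 6.45, 5.17], [0.43, 9.52, 10.27, -0.78]]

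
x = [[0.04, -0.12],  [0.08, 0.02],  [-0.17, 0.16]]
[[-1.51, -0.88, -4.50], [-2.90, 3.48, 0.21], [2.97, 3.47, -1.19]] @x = [[0.63, -0.56],[0.13, 0.45],[0.60, -0.48]]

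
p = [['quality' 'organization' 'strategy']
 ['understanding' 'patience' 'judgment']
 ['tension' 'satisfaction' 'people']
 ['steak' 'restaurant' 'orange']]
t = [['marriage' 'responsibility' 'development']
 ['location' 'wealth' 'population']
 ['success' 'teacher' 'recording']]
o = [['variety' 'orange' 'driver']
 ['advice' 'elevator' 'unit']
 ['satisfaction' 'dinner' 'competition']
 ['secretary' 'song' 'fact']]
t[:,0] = ['marriage', 'location', 'success']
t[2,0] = 'success'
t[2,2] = 'recording'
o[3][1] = 'song'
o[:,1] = ['orange', 'elevator', 'dinner', 'song']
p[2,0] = 'tension'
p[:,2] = ['strategy', 'judgment', 'people', 'orange']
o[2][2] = 'competition'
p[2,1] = 'satisfaction'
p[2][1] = 'satisfaction'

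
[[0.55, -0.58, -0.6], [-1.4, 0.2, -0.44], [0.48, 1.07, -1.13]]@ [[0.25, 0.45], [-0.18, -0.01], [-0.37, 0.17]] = [[0.46, 0.15], [-0.22, -0.71], [0.35, 0.01]]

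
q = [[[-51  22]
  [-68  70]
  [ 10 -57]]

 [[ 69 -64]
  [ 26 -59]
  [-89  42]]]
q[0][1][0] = -68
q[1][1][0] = 26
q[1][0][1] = -64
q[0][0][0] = -51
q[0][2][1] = -57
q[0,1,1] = 70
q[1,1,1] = -59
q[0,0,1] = 22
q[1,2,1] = 42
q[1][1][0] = 26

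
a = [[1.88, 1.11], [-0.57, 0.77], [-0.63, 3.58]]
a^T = [[1.88, -0.57, -0.63], [1.11, 0.77, 3.58]]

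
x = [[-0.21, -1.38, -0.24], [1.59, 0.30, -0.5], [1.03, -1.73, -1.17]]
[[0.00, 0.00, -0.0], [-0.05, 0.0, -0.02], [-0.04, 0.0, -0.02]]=x @ [[-0.03, -0.00, -0.01], [0.0, 0.00, 0.00], [0.01, 0.0, 0.01]]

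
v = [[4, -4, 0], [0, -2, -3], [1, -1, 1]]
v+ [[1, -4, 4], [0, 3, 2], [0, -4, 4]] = [[5, -8, 4], [0, 1, -1], [1, -5, 5]]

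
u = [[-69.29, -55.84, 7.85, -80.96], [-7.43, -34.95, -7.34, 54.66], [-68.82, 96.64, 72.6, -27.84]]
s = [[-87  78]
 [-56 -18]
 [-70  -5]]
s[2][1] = -5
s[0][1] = 78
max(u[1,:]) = 54.66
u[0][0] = -69.29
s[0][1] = 78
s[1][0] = -56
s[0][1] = 78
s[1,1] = -18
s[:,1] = [78, -18, -5]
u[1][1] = -34.95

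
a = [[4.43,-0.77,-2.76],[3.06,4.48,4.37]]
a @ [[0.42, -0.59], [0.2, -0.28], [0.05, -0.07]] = [[1.57, -2.20], [2.4, -3.37]]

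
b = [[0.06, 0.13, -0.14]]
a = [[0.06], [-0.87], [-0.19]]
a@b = [[0.0, 0.01, -0.01], [-0.05, -0.11, 0.12], [-0.01, -0.02, 0.03]]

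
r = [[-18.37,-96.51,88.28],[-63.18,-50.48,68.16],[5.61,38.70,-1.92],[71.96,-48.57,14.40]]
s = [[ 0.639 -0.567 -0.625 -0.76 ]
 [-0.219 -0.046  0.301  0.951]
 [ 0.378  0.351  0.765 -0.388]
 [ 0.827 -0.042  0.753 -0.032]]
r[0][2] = 88.28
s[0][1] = -0.567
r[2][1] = 38.7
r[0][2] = 88.28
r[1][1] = -50.48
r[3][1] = -48.57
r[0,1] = -96.51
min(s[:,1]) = -0.567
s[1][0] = -0.219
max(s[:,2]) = 0.765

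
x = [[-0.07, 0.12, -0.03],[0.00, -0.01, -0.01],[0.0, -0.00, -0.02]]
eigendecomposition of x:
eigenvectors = [[1.0, 0.89, 0.79], [0.00, 0.45, 0.44], [0.0, 0.0, 0.44]]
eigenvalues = [-0.07, -0.01, -0.02]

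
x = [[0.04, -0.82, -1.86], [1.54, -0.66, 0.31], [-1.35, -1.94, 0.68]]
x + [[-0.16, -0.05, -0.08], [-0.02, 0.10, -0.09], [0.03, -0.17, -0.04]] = [[-0.12, -0.87, -1.94],[1.52, -0.56, 0.22],[-1.32, -2.11, 0.64]]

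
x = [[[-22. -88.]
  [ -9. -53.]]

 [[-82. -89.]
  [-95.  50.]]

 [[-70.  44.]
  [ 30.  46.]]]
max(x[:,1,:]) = 50.0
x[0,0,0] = -22.0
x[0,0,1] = -88.0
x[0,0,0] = -22.0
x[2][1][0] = 30.0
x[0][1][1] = -53.0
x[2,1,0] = 30.0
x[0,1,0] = -9.0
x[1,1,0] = -95.0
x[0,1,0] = -9.0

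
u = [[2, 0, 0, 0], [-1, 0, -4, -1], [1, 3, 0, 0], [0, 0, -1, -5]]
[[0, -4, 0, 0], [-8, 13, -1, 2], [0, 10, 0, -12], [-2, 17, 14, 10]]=u@ [[0, -2, 0, 0], [0, 4, 0, -4], [2, -2, 1, 0], [0, -3, -3, -2]]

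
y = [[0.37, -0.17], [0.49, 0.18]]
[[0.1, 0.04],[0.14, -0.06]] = y@[[0.28, -0.02], [0.04, -0.3]]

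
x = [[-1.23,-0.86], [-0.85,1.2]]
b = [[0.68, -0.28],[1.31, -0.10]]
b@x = [[-0.60, -0.92],[-1.53, -1.25]]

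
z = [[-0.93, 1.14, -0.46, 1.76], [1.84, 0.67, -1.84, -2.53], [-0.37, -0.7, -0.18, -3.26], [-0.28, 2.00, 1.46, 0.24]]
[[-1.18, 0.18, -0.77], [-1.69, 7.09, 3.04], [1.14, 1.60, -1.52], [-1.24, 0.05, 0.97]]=z@[[-0.34, 0.75, 1.75], [-0.95, 1.35, 0.61], [0.41, -1.54, 0.14], [-0.13, -0.78, 0.13]]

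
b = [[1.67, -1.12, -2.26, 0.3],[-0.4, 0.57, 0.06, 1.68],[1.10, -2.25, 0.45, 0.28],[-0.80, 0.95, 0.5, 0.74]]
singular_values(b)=[3.69, 2.12, 1.82, 0.0]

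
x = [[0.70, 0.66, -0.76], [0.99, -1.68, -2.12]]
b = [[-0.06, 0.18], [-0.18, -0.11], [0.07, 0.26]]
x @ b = [[-0.21,-0.14], [0.09,-0.19]]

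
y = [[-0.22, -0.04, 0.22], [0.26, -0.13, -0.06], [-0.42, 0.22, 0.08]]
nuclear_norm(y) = 0.83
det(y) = -0.00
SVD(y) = [[-0.4, -0.91, 0.04],[0.48, -0.17, 0.86],[-0.78, 0.37, 0.51]] @ diag([0.6100183000450563, 0.21348259820633883, 0.0016893410580573506]) @ [[0.89, -0.36, -0.29], [0.01, 0.65, -0.76], [-0.46, -0.67, -0.58]]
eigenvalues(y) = [(-0.13+0.31j), (-0.13-0.31j), (-0+0j)]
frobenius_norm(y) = 0.65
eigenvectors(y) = [[(0.14-0.52j), (0.14+0.52j), (0.46+0j)], [-0.43+0.03j, (-0.43-0.03j), (0.67+0j)], [(0.72+0j), 0.72-0.00j, (0.58+0j)]]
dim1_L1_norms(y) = [0.48, 0.45, 0.72]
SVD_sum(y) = [[-0.22, 0.09, 0.07], [0.26, -0.11, -0.09], [-0.42, 0.17, 0.14]] + [[-0.0, -0.13, 0.15], [-0.0, -0.02, 0.03], [0.00, 0.05, -0.06]] + [[-0.00, -0.00, -0.0], [-0.00, -0.00, -0.00], [-0.00, -0.0, -0.0]]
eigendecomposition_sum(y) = [[(-0.11+0.13j), -0.02-0.09j, 0.11-0.00j], [(0.13+0.05j), (-0.06+0.04j), (-0.03-0.08j)], [-0.21-0.10j, 0.11-0.06j, (0.04+0.14j)]] + [[(-0.11-0.13j), -0.02+0.09j, (0.11+0j)], [0.13-0.05j, (-0.06-0.04j), -0.03+0.08j], [(-0.21+0.1j), 0.11+0.06j, (0.04-0.14j)]] + [[(-0-0j), -0.00+0.00j, -0.00+0.00j], [-0.00-0.00j, -0.00+0.00j, -0.00+0.00j], [-0.00-0.00j, -0.00+0.00j, -0.00+0.00j]]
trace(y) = -0.27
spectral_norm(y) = 0.61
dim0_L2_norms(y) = [0.54, 0.26, 0.24]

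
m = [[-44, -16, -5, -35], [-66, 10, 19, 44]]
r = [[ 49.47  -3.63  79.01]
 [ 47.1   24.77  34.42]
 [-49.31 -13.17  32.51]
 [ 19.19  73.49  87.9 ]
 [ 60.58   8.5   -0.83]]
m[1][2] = 19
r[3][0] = 19.19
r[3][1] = 73.49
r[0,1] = -3.63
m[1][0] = -66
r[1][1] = 24.77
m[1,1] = 10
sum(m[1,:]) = 7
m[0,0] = -44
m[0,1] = -16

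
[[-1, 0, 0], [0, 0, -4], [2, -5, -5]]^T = [[-1, 0, 2], [0, 0, -5], [0, -4, -5]]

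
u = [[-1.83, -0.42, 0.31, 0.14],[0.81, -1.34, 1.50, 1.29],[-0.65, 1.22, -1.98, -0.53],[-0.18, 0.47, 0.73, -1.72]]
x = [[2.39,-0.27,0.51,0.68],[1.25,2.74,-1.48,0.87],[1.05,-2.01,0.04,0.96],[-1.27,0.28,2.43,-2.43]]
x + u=[[0.56, -0.69, 0.82, 0.82], [2.06, 1.4, 0.02, 2.16], [0.4, -0.79, -1.94, 0.43], [-1.45, 0.75, 3.16, -4.15]]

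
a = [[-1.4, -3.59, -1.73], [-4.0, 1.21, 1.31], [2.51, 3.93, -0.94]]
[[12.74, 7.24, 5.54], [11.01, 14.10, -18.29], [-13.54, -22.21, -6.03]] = a @ [[-3.65,  -3.05,  3.89], [-1.45,  -2.75,  -3.70], [-1.4,  3.99,  1.33]]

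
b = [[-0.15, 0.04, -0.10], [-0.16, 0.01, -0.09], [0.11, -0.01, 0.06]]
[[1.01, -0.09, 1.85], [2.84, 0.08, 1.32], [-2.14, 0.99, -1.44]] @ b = [[0.07,0.02,0.02], [-0.29,0.10,-0.21], [0.0,-0.06,0.04]]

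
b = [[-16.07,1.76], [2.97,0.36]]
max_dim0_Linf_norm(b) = 16.07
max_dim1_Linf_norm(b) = 16.07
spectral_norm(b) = 16.43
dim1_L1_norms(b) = [17.83, 3.33]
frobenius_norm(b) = 16.44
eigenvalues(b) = [-16.38, 0.67]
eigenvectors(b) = [[-0.98, -0.10], [0.17, -0.99]]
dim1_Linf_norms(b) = [16.07, 2.97]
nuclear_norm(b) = 17.10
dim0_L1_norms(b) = [19.04, 2.12]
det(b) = -11.01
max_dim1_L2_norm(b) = 16.17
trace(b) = -15.71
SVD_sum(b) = [[-16.08, 1.64], [2.9, -0.3]] + [[0.01, 0.12], [0.07, 0.66]]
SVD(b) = [[-0.98, 0.18], [0.18, 0.98]] @ diag([16.42691634328384, 0.6703875377378683]) @ [[0.99, -0.1], [0.1, 0.99]]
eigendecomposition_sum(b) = [[-16.08, 1.69], [2.85, -0.3]] + [[0.01,0.07],[0.12,0.66]]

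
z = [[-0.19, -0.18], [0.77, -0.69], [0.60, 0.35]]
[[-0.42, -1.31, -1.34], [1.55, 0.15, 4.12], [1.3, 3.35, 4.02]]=z @ [[2.10, 3.46, 6.17], [0.1, 3.64, 0.92]]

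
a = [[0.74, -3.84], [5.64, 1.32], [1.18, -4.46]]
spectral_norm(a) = 6.04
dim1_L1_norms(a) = [4.58, 6.96, 5.64]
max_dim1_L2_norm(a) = 5.79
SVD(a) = [[0.65, -0.03], [0.00, 1.0], [0.76, 0.02]] @ diag([6.044481370871697, 5.795985244734927]) @ [[0.23, -0.97],[0.97, 0.23]]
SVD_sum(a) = [[0.9, -3.8], [0.0, -0.01], [1.06, -4.49]] + [[-0.16, -0.04],[5.64, 1.33],[0.12, 0.03]]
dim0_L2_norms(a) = [5.81, 6.03]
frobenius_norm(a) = 8.37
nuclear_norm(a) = 11.84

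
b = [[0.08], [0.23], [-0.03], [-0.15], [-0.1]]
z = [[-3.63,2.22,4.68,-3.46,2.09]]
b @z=[[-0.29, 0.18, 0.37, -0.28, 0.17], [-0.83, 0.51, 1.08, -0.80, 0.48], [0.11, -0.07, -0.14, 0.1, -0.06], [0.54, -0.33, -0.70, 0.52, -0.31], [0.36, -0.22, -0.47, 0.35, -0.21]]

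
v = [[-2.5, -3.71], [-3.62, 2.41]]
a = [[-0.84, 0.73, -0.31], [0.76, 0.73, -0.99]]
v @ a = [[-0.72, -4.53, 4.45],[4.87, -0.88, -1.26]]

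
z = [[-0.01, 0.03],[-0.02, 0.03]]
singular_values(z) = [0.05, 0.01]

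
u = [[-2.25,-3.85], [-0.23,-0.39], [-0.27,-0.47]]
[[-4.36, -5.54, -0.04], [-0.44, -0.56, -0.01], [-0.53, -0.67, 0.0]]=u @ [[-0.34, 1.64, 1.83], [1.33, 0.48, -1.06]]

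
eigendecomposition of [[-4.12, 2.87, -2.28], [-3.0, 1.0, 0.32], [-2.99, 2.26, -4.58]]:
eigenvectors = [[(0.48-0.29j), 0.48+0.29j, (0.58+0j)], [(0.8+0j), 0.80-0.00j, 0.21+0.00j], [0.15+0.18j, (0.15-0.18j), (0.79+0j)]]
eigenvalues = [(-0.76+1.15j), (-0.76-1.15j), (-6.19+0j)]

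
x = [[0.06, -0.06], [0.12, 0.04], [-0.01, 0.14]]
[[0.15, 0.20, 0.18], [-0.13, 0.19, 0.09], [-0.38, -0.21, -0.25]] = x @ [[-0.16, 2.04, 1.35], [-2.71, -1.35, -1.68]]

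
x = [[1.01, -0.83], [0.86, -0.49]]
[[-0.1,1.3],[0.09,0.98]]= x@ [[0.57, 0.82], [0.82, -0.57]]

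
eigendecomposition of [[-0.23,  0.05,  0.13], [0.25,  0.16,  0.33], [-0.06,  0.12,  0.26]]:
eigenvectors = [[0.71,0.04,0.17], [-0.66,-0.91,0.83], [0.25,0.42,0.54]]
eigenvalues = [-0.23, -0.0, 0.43]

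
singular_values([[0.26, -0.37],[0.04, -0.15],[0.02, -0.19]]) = [0.51, 0.1]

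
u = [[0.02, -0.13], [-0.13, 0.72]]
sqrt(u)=[[(0.03+0.06j), (-0.15+0.01j)], [-0.15+0.01j, 0.84+0.00j]]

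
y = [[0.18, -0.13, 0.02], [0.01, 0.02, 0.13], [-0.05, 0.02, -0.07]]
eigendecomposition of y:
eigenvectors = [[0.98, -0.46, 0.58], [-0.09, -0.76, 0.79], [-0.20, 0.46, -0.2]]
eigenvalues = [0.19, -0.05, -0.01]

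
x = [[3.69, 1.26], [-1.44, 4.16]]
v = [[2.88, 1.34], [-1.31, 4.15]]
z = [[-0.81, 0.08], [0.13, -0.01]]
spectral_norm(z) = 0.82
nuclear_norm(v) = 7.51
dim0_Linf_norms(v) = [2.88, 4.15]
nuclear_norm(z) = 0.83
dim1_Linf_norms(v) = [2.88, 4.15]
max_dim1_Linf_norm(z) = 0.81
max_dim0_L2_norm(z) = 0.82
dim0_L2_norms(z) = [0.82, 0.08]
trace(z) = -0.82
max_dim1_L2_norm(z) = 0.81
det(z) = -0.00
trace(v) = 7.03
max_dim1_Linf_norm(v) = 4.15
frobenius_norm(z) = 0.82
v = z + x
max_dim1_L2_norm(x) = 4.4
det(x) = 17.16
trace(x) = 7.85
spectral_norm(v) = 4.39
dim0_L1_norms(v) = [4.19, 5.49]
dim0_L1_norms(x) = [5.13, 5.42]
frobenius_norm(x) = 5.88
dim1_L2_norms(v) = [3.18, 4.35]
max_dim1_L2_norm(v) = 4.35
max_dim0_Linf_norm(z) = 0.81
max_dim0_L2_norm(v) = 4.36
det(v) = 13.71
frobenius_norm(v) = 5.39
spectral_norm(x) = 4.40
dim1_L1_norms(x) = [4.95, 5.6]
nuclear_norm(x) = 8.30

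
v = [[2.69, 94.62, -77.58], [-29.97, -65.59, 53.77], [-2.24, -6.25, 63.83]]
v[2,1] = -6.25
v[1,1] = -65.59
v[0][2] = -77.58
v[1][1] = -65.59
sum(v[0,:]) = 19.730000000000004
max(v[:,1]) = 94.62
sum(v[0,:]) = 19.730000000000004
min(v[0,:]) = -77.58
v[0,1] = 94.62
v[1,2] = 53.77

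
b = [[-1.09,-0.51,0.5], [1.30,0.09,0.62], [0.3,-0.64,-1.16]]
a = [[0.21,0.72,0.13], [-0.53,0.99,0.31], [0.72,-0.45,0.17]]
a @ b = [[0.75, -0.13, 0.4],  [1.96, 0.16, -0.01],  [-1.32, -0.52, -0.12]]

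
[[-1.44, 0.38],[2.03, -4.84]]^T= [[-1.44, 2.03], [0.38, -4.84]]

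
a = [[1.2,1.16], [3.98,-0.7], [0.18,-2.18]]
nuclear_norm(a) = 6.71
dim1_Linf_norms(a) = [1.2, 3.98, 2.18]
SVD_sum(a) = [[0.99, -0.16], [3.99, -0.65], [0.52, -0.08]] + [[0.21,1.32],[-0.01,-0.05],[-0.34,-2.10]]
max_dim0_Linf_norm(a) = 3.98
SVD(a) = [[-0.24,  0.53], [-0.96,  -0.02], [-0.13,  -0.85]] @ diag([4.195536758182901, 2.5096356928319503]) @ [[-0.99, 0.16], [0.16, 0.99]]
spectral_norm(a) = 4.20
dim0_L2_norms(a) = [4.16, 2.57]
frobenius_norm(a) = 4.89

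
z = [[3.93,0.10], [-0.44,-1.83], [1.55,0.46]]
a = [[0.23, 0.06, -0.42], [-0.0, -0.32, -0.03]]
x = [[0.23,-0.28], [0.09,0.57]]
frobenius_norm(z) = 4.65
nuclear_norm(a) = 0.80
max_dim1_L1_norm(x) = 0.66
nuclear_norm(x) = 0.88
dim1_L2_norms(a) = [0.48, 0.32]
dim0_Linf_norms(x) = [0.23, 0.57]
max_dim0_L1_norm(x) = 0.85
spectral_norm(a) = 0.48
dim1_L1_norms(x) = [0.51, 0.66]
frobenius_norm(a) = 0.58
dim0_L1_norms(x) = [0.32, 0.85]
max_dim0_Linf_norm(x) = 0.57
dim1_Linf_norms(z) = [3.93, 1.83, 1.55]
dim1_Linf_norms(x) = [0.28, 0.57]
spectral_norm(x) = 0.64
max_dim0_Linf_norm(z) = 3.93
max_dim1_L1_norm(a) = 0.71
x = a @ z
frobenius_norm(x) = 0.68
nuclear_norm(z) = 6.10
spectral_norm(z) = 4.28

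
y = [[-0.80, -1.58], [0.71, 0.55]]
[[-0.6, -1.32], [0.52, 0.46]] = y@[[0.73, 0.01], [0.01, 0.83]]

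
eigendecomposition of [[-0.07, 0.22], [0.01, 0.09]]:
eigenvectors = [[-1.0, -0.79], [0.06, -0.62]]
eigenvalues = [-0.08, 0.1]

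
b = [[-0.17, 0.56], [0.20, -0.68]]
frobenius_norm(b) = 0.92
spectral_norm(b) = 0.92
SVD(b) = [[-0.64, 0.77], [0.77, 0.64]] @ diag([0.9191760770538615, 0.003916551017666475]) @ [[0.29, -0.96], [-0.96, -0.29]]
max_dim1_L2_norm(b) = 0.71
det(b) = 0.00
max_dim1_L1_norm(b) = 0.88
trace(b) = -0.85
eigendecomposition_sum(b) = [[-0.00,-0.0],  [-0.00,-0.0]] + [[-0.17, 0.56], [0.20, -0.68]]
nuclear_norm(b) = 0.92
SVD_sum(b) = [[-0.17, 0.56], [0.20, -0.68]] + [[-0.00, -0.00], [-0.0, -0.0]]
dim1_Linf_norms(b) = [0.56, 0.68]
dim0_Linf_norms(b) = [0.2, 0.68]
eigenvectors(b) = [[0.96, -0.64], [0.28, 0.77]]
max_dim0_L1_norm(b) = 1.24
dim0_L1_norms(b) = [0.37, 1.24]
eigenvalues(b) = [-0.0, -0.85]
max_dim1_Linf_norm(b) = 0.68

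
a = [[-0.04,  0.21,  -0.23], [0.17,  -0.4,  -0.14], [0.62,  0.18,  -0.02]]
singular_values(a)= [0.65, 0.48, 0.27]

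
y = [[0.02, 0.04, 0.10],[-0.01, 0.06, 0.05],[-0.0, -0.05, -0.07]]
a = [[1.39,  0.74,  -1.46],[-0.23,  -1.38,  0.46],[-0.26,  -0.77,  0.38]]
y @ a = [[-0.01, -0.12, 0.03],[-0.04, -0.13, 0.06],[0.03, 0.12, -0.05]]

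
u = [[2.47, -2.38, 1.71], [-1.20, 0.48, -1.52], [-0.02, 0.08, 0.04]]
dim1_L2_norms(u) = [3.83, 2.0, 0.09]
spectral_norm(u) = 4.23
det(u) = 0.01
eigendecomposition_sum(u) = [[2.61, -2.06, 2.26], [-1.05, 0.83, -0.91], [-0.04, 0.03, -0.04]] + [[-0.14, -0.32, -0.57], [-0.15, -0.35, -0.62], [0.02, 0.05, 0.09]] + [[0.0, 0.00, 0.02], [0.00, 0.0, 0.01], [-0.00, -0.00, -0.01]]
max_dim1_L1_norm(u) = 6.56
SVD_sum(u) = [[2.47,  -2.12,  1.98], [-1.19,  1.02,  -0.95], [-0.02,  0.02,  -0.02]] + [[-0.00, -0.26, -0.27], [-0.01, -0.54, -0.57], [0.0, 0.06, 0.06]] + [[0.00, 0.00, -0.0],[0.00, 0.00, -0.0],[0.00, 0.00, -0.0]]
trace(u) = 2.99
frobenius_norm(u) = 4.32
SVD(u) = [[-0.90, -0.43, 0.05], [0.43, -0.90, 0.08], [0.01, 0.10, 1.0]] @ diag([4.232900454726079, 0.8724336623536953, 0.003639391690900719]) @ [[-0.65, 0.56, -0.52], [0.01, 0.69, 0.72], [0.76, 0.46, -0.45]]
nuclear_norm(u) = 5.11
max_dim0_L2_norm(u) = 2.75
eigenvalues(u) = [3.4, -0.4, -0.01]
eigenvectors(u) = [[-0.93, 0.67, -0.76], [0.37, 0.73, -0.47], [0.01, -0.10, 0.45]]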